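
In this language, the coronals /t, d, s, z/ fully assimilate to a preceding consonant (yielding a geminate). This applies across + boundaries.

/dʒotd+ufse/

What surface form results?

[dʒott+uffe]

/d/ after /t/ → [t] (total assimilation)
/s/ after /f/ → [f] (total assimilation)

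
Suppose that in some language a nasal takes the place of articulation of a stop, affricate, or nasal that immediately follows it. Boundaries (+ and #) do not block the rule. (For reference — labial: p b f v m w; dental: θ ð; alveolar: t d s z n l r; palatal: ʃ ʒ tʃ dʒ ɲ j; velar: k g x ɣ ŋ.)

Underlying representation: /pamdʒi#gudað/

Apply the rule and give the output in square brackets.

/m/ before /dʒ/ (palatal) → [ɲ]

[paɲdʒi#gudað]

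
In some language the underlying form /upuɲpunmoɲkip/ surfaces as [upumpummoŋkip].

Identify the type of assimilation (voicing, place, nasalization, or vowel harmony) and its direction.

/ɲ/→[m] /n/→[m] /ɲ/→[ŋ].
Each target copies a feature from the following segment, so the direction is regressive.

place assimilation, regressive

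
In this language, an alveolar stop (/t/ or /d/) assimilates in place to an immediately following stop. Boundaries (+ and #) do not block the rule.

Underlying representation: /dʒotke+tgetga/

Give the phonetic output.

[dʒokke+kgekga]

/t/ before /k/ (velar) → [k]
/t/ before /g/ (velar) → [k]
/t/ before /g/ (velar) → [k]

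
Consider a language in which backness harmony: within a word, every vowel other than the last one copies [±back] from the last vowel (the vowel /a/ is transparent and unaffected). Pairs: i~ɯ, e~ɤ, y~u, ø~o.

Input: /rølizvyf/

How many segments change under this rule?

0

No segment meets the rule's conditions.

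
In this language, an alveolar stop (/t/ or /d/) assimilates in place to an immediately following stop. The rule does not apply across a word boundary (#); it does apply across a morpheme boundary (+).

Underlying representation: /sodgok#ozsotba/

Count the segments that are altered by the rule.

/d/ before /g/ (velar) → [g]
/t/ before /b/ (labial) → [p]
2 segments change.

2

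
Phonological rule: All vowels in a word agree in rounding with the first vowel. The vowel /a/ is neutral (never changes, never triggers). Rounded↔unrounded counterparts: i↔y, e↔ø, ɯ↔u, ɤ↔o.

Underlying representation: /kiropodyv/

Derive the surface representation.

/o/ harmonizes with /i/ ([-round]) → [ɤ]
/o/ harmonizes with /i/ ([-round]) → [ɤ]
/y/ harmonizes with /i/ ([-round]) → [i]

[kirɤpɤdiv]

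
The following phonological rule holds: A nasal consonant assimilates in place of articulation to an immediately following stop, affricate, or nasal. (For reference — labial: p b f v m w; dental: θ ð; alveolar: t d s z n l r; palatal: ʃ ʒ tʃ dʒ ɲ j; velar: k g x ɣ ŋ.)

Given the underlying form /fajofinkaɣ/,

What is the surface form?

/n/ before /k/ (velar) → [ŋ]

[fajofiŋkaɣ]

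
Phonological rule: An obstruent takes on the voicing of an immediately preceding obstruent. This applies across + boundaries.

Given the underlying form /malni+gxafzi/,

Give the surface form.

/x/ after /g/ (voiced) → [ɣ]
/z/ after /f/ (voiceless) → [s]

[malni+gɣafsi]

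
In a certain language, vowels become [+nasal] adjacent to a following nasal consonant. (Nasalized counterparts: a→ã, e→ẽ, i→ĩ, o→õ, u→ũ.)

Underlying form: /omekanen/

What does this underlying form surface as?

[õmekãnẽn]

/o/ before nasal /m/ → [õ]
/a/ before nasal /n/ → [ã]
/e/ before nasal /n/ → [ẽ]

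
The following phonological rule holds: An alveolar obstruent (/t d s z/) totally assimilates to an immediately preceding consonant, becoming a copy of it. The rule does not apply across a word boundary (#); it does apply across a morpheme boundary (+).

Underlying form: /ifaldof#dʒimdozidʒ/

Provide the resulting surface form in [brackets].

[ifallof#dʒimmozidʒ]

/d/ after /l/ → [l] (total assimilation)
/d/ after /m/ → [m] (total assimilation)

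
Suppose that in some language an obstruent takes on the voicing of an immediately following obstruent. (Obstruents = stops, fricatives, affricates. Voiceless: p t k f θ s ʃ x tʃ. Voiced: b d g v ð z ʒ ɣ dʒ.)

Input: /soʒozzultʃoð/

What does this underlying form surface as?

no segment meets the rule's conditions; no change.

[soʒozzultʃoð]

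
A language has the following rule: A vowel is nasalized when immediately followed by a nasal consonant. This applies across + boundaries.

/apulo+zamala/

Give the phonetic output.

/a/ before nasal /m/ → [ã]

[apulo+zãmala]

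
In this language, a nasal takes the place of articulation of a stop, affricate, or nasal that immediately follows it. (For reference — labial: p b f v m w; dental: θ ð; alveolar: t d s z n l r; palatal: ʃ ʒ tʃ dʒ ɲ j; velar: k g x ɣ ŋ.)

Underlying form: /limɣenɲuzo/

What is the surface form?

/n/ before /ɲ/ (palatal) → [ɲ]

[limɣeɲɲuzo]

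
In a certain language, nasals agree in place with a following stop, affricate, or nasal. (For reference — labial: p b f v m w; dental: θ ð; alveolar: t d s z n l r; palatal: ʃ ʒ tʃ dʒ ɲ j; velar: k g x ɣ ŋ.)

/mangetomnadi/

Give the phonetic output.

/n/ before /g/ (velar) → [ŋ]
/m/ before /n/ (alveolar) → [n]

[maŋgetonnadi]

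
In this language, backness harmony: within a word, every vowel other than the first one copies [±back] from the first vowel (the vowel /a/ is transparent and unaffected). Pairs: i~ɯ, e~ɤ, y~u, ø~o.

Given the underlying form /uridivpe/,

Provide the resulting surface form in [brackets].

[urɯdɯvpɤ]

/i/ harmonizes with /u/ ([+back]) → [ɯ]
/i/ harmonizes with /u/ ([+back]) → [ɯ]
/e/ harmonizes with /u/ ([+back]) → [ɤ]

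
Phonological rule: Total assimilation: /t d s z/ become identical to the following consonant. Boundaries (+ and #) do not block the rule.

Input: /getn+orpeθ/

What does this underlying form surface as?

[genn+orpeθ]

/t/ before /n/ → [n] (total assimilation)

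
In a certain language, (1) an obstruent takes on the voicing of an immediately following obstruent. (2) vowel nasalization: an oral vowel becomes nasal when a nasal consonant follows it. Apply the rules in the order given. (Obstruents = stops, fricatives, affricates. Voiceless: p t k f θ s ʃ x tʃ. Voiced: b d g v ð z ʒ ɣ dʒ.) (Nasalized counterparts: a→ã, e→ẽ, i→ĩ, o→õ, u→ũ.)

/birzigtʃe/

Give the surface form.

Rule 1: /g/ before /tʃ/ (voiceless) → [k]
After rule 1: birziktʃe
Rule 2: no segment meets the rule's conditions; no change.

[birziktʃe]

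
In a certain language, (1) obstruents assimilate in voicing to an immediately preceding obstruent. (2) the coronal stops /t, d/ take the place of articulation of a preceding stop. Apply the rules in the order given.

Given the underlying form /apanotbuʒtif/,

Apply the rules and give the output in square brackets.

Rule 1: /b/ after /t/ (voiceless) → [p]
Rule 1: /t/ after /ʒ/ (voiced) → [d]
After rule 1: apanotpuʒdif
Rule 2: no segment meets the rule's conditions; no change.

[apanotpuʒdif]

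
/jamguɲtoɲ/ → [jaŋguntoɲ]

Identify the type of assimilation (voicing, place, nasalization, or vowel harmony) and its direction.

/m/→[ŋ] /ɲ/→[n].
Each target copies a feature from the following segment, so the direction is regressive.

place assimilation, regressive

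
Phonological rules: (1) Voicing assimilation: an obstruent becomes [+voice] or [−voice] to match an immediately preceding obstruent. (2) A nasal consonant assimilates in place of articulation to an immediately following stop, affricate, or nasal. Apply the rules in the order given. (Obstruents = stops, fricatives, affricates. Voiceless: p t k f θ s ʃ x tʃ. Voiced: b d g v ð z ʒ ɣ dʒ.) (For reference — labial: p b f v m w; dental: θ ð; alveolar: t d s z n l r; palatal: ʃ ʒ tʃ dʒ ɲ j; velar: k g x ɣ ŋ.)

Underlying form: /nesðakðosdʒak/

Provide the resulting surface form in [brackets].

[nesθakθostʃak]

Rule 1: /ð/ after /s/ (voiceless) → [θ]
Rule 1: /ð/ after /k/ (voiceless) → [θ]
Rule 1: /dʒ/ after /s/ (voiceless) → [tʃ]
After rule 1: nesθakθostʃak
Rule 2: no segment meets the rule's conditions; no change.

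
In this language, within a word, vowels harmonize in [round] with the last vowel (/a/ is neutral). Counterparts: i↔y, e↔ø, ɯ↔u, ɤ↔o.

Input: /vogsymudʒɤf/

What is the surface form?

[vɤgsimɯdʒɤf]

/o/ harmonizes with /ɤ/ ([-round]) → [ɤ]
/y/ harmonizes with /ɤ/ ([-round]) → [i]
/u/ harmonizes with /ɤ/ ([-round]) → [ɯ]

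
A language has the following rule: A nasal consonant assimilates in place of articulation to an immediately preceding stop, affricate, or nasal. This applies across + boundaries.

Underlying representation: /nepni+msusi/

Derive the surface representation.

/n/ after /p/ (labial) → [m]

[nepmi+msusi]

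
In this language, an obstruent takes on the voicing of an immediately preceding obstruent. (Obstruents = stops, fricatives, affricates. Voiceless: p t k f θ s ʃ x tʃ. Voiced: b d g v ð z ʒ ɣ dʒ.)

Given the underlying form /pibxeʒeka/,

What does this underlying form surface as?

/x/ after /b/ (voiced) → [ɣ]

[pibɣeʒeka]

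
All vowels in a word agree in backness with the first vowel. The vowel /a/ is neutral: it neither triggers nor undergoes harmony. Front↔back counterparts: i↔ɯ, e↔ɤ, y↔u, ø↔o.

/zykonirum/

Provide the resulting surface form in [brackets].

[zykønirym]

/o/ harmonizes with /y/ ([-back]) → [ø]
/u/ harmonizes with /y/ ([-back]) → [y]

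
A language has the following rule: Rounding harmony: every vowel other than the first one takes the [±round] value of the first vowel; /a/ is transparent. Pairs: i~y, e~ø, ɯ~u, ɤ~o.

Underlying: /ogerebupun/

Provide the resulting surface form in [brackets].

/e/ harmonizes with /o/ ([+round]) → [ø]
/e/ harmonizes with /o/ ([+round]) → [ø]

[ogørøbupun]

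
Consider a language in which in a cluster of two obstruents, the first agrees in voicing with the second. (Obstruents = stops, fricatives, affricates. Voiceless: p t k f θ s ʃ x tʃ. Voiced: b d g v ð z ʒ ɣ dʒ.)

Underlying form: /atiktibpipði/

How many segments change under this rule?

/b/ before /p/ (voiceless) → [p]
/p/ before /ð/ (voiced) → [b]
2 segments change.

2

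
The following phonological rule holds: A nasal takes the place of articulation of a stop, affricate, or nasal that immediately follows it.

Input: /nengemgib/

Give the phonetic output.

[neŋgeŋgib]

/n/ before /g/ (velar) → [ŋ]
/m/ before /g/ (velar) → [ŋ]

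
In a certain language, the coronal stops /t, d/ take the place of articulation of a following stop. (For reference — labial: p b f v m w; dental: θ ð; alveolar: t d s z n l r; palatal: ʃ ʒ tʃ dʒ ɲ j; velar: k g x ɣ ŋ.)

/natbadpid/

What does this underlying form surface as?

/t/ before /b/ (labial) → [p]
/d/ before /p/ (labial) → [b]

[napbabpid]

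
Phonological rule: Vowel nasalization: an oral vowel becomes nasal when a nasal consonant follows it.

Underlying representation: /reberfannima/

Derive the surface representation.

/a/ before nasal /n/ → [ã]
/i/ before nasal /m/ → [ĩ]

[reberfãnnĩma]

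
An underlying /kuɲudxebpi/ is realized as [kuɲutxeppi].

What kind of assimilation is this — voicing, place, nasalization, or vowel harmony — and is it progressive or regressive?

/d/→[t] /b/→[p].
Each target copies a feature from the following segment, so the direction is regressive.

voicing assimilation, regressive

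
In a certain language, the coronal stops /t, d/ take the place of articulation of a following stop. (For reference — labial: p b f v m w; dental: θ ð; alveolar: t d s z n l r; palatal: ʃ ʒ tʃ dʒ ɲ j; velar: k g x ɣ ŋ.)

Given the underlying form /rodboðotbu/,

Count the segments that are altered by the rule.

/d/ before /b/ (labial) → [b]
/t/ before /b/ (labial) → [p]
2 segments change.

2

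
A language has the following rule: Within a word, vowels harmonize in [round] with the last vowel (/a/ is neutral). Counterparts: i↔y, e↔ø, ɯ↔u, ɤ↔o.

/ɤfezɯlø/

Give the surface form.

/ɤ/ harmonizes with /ø/ ([+round]) → [o]
/e/ harmonizes with /ø/ ([+round]) → [ø]
/ɯ/ harmonizes with /ø/ ([+round]) → [u]

[oføzulø]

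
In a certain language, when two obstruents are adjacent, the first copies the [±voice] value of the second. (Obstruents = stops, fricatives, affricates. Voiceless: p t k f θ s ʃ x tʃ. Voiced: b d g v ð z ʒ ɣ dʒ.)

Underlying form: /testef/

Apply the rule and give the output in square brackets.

no segment meets the rule's conditions; no change.

[testef]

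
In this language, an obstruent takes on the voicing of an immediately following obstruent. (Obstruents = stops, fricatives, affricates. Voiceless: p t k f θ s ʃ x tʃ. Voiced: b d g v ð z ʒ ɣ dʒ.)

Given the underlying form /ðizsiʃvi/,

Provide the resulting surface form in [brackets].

/z/ before /s/ (voiceless) → [s]
/ʃ/ before /v/ (voiced) → [ʒ]

[ðissiʒvi]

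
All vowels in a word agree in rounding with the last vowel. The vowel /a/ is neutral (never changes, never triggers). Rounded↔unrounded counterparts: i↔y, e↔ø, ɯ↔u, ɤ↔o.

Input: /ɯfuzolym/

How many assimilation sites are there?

1

/ɯ/ harmonizes with /y/ ([+round]) → [u]
1 segment changes.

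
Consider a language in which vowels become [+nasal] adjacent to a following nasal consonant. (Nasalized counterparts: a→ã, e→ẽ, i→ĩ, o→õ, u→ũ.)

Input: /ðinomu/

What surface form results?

/i/ before nasal /n/ → [ĩ]
/o/ before nasal /m/ → [õ]

[ðĩnõmu]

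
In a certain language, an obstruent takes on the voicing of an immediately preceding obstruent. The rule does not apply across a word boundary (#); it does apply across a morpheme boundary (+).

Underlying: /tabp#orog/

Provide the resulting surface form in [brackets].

/p/ after /b/ (voiced) → [b]

[tabb#orog]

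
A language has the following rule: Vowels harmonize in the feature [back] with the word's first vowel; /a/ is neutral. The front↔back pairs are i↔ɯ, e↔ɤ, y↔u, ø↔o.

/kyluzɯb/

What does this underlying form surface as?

[kylyzib]

/u/ harmonizes with /y/ ([-back]) → [y]
/ɯ/ harmonizes with /y/ ([-back]) → [i]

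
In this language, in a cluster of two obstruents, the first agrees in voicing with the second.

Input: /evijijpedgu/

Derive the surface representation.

no segment meets the rule's conditions; no change.

[evijijpedgu]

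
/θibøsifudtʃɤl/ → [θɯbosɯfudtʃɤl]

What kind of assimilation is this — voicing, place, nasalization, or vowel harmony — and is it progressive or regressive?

/i/→[ɯ] /ø/→[o] /i/→[ɯ].
Vowels agree with the last vowel, so the harmony is regressive.

vowel harmony, regressive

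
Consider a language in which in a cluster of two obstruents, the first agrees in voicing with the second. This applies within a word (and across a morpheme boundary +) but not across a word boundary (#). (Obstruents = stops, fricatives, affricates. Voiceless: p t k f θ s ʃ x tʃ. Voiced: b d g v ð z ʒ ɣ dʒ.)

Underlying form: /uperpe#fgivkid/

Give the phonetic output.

[uperpe#vgifkid]

/f/ before /g/ (voiced) → [v]
/v/ before /k/ (voiceless) → [f]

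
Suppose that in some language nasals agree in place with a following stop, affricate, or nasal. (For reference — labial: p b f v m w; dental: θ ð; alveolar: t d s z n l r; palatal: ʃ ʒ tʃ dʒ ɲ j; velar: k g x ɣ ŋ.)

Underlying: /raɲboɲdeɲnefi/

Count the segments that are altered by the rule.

3

/ɲ/ before /b/ (labial) → [m]
/ɲ/ before /d/ (alveolar) → [n]
/ɲ/ before /n/ (alveolar) → [n]
3 segments change.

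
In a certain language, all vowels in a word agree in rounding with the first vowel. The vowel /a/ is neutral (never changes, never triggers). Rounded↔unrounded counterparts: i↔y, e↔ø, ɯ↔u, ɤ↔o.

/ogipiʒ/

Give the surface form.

/i/ harmonizes with /o/ ([+round]) → [y]
/i/ harmonizes with /o/ ([+round]) → [y]

[ogypyʒ]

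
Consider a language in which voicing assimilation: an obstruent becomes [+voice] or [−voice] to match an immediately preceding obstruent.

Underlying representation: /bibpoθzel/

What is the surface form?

/p/ after /b/ (voiced) → [b]
/z/ after /θ/ (voiceless) → [s]

[bibboθsel]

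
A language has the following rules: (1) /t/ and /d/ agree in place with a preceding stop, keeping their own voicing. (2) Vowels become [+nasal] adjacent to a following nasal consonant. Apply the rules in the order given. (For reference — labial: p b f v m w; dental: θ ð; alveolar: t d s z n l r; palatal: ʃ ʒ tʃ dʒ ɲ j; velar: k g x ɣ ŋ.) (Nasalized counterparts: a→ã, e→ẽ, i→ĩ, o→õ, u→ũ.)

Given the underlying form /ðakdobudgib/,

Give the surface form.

Rule 1: /d/ after /k/ (velar) → [g]
After rule 1: ðakgobudgib
Rule 2: no segment meets the rule's conditions; no change.

[ðakgobudgib]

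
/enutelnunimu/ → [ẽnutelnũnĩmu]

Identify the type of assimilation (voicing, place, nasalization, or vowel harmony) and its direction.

nasalization, regressive

/e/→[ẽ] /u/→[ũ] /i/→[ĩ].
Each target copies a feature from the following segment, so the direction is regressive.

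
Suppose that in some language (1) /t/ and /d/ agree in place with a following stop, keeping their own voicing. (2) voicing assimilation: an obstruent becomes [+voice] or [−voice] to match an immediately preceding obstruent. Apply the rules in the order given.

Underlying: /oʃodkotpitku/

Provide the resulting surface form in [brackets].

[oʃoggoppikku]

Rule 1: /d/ before /k/ (velar) → [g]
Rule 1: /t/ before /p/ (labial) → [p]
Rule 1: /t/ before /k/ (velar) → [k]
After rule 1: oʃogkoppikku
Rule 2: /k/ after /g/ (voiced) → [g]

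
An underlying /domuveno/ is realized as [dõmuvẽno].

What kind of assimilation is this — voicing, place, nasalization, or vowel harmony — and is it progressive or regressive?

nasalization, regressive

/o/→[õ] /e/→[ẽ].
Each target copies a feature from the following segment, so the direction is regressive.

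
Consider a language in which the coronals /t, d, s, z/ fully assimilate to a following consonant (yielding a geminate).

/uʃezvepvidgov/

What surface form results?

[uʃevvepviggov]

/z/ before /v/ → [v] (total assimilation)
/d/ before /g/ → [g] (total assimilation)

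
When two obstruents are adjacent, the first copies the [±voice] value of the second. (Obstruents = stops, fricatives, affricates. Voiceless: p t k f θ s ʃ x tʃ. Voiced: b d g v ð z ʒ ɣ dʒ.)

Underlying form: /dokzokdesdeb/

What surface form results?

/k/ before /z/ (voiced) → [g]
/k/ before /d/ (voiced) → [g]
/s/ before /d/ (voiced) → [z]

[dogzogdezdeb]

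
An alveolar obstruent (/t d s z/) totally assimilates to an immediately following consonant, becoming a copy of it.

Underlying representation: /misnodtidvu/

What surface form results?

/s/ before /n/ → [n] (total assimilation)
/d/ before /t/ → [t] (total assimilation)
/d/ before /v/ → [v] (total assimilation)

[minnottivvu]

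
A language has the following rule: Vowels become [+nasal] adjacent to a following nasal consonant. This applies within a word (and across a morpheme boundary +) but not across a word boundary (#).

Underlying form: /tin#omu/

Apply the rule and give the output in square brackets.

[tĩn#õmu]

/i/ before nasal /n/ → [ĩ]
/o/ before nasal /m/ → [õ]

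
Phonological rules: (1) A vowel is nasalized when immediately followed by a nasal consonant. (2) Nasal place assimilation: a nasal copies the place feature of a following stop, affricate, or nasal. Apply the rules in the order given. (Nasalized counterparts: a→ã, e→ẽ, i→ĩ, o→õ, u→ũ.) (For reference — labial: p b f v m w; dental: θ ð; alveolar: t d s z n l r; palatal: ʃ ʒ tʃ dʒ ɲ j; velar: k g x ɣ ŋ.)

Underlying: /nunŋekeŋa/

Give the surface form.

[nũŋŋekẽŋa]

Rule 1: /u/ before nasal /n/ → [ũ]
Rule 1: /e/ before nasal /ŋ/ → [ẽ]
After rule 1: nũnŋekẽŋa
Rule 2: /n/ before /ŋ/ (velar) → [ŋ]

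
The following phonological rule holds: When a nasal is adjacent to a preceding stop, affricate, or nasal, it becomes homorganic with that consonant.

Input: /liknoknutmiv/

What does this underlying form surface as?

[likŋokŋutniv]

/n/ after /k/ (velar) → [ŋ]
/n/ after /k/ (velar) → [ŋ]
/m/ after /t/ (alveolar) → [n]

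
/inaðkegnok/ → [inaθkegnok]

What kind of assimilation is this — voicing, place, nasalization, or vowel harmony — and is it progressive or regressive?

/ð/→[θ].
Each target copies a feature from the following segment, so the direction is regressive.

voicing assimilation, regressive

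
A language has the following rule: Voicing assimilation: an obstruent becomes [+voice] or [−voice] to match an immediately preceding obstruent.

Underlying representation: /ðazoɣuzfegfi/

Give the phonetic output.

/f/ after /z/ (voiced) → [v]
/f/ after /g/ (voiced) → [v]

[ðazoɣuzvegvi]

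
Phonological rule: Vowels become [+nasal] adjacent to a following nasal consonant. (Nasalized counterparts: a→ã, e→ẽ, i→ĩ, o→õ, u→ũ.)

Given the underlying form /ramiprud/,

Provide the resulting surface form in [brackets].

[rãmiprud]

/a/ before nasal /m/ → [ã]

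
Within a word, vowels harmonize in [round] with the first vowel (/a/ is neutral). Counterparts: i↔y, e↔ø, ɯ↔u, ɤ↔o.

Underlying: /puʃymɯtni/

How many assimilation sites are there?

2

/ɯ/ harmonizes with /u/ ([+round]) → [u]
/i/ harmonizes with /u/ ([+round]) → [y]
2 segments change.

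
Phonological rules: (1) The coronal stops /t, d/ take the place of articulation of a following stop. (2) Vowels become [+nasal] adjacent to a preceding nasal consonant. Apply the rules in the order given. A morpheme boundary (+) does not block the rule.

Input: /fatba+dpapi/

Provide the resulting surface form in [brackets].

[fapba+bpapi]

Rule 1: /t/ before /b/ (labial) → [p]
Rule 1: /d/ before /p/ (labial) → [b]
After rule 1: fapba+bpapi
Rule 2: no segment meets the rule's conditions; no change.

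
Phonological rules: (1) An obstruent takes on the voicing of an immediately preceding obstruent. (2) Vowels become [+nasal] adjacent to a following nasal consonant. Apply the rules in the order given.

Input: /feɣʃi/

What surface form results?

Rule 1: /ʃ/ after /ɣ/ (voiced) → [ʒ]
After rule 1: feɣʒi
Rule 2: no segment meets the rule's conditions; no change.

[feɣʒi]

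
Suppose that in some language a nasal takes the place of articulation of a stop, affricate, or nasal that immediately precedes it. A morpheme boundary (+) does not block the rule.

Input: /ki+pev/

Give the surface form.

no segment meets the rule's conditions; no change.

[ki+pev]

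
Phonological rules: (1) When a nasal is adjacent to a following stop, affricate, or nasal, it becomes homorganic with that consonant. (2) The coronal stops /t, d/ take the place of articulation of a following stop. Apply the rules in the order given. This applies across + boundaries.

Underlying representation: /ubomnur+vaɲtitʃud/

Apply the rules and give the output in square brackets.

Rule 1: /m/ before /n/ (alveolar) → [n]
Rule 1: /ɲ/ before /t/ (alveolar) → [n]
After rule 1: ubonnur+vantitʃud
Rule 2: no segment meets the rule's conditions; no change.

[ubonnur+vantitʃud]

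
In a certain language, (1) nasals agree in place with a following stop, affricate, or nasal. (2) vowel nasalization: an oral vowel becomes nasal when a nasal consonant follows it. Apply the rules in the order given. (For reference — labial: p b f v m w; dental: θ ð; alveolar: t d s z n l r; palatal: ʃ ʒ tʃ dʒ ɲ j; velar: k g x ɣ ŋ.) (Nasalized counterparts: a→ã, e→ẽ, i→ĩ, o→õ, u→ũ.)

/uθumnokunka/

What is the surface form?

Rule 1: /m/ before /n/ (alveolar) → [n]
Rule 1: /n/ before /k/ (velar) → [ŋ]
After rule 1: uθunnokuŋka
Rule 2: /u/ before nasal /n/ → [ũ]
Rule 2: /u/ before nasal /ŋ/ → [ũ]

[uθũnnokũŋka]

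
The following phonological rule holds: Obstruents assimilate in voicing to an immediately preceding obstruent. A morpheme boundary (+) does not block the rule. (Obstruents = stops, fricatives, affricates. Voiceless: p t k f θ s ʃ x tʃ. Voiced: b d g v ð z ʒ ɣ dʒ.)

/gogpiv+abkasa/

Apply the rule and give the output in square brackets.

[gogbiv+abgasa]

/p/ after /g/ (voiced) → [b]
/k/ after /b/ (voiced) → [g]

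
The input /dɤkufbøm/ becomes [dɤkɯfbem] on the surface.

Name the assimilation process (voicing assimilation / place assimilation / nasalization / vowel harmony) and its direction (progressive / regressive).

/u/→[ɯ] /ø/→[e].
Vowels agree with the first vowel, so the harmony is progressive.

vowel harmony, progressive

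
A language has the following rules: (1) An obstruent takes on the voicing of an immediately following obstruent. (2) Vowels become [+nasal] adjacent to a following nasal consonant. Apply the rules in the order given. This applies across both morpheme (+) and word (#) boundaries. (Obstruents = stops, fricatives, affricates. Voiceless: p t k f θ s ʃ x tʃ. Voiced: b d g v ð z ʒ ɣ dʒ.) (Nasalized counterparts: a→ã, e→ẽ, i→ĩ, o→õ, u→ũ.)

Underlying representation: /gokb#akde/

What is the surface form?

[gogb#agde]

Rule 1: /k/ before /b/ (voiced) → [g]
Rule 1: /k/ before /d/ (voiced) → [g]
After rule 1: gogb#agde
Rule 2: no segment meets the rule's conditions; no change.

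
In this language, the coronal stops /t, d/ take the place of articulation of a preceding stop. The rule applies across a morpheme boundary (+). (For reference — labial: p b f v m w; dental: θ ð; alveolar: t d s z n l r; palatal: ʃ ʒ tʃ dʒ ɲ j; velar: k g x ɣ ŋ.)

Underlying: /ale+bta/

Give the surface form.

/t/ after /b/ (labial) → [p]

[ale+bpa]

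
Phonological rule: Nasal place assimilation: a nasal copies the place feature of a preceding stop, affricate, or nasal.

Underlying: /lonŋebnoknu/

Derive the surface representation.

[lonnebmokŋu]

/ŋ/ after /n/ (alveolar) → [n]
/n/ after /b/ (labial) → [m]
/n/ after /k/ (velar) → [ŋ]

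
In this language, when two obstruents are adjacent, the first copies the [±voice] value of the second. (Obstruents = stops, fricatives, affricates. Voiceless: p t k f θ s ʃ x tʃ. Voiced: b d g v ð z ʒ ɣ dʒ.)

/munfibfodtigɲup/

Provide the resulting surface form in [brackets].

[munfipfottigɲup]

/b/ before /f/ (voiceless) → [p]
/d/ before /t/ (voiceless) → [t]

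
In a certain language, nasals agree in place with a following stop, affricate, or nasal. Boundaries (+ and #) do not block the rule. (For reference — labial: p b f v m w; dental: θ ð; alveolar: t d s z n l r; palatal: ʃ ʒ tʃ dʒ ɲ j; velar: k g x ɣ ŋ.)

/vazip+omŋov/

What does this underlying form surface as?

[vazip+oŋŋov]

/m/ before /ŋ/ (velar) → [ŋ]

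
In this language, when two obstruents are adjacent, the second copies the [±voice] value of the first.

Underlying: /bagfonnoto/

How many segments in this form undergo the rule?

1

/f/ after /g/ (voiced) → [v]
1 segment changes.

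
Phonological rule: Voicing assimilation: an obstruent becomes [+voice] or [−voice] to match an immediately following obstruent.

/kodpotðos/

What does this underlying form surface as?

[kotpodðos]

/d/ before /p/ (voiceless) → [t]
/t/ before /ð/ (voiced) → [d]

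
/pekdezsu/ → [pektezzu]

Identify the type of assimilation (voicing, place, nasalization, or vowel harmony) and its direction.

voicing assimilation, progressive

/d/→[t] /s/→[z].
Each target copies a feature from the preceding segment, so the direction is progressive.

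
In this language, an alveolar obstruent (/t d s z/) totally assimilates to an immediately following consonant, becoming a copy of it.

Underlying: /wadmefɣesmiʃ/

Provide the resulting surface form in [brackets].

[wammefɣemmiʃ]

/d/ before /m/ → [m] (total assimilation)
/s/ before /m/ → [m] (total assimilation)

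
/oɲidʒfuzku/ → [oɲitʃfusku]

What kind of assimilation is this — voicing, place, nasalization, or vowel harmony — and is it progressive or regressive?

/dʒ/→[tʃ] /z/→[s].
Each target copies a feature from the following segment, so the direction is regressive.

voicing assimilation, regressive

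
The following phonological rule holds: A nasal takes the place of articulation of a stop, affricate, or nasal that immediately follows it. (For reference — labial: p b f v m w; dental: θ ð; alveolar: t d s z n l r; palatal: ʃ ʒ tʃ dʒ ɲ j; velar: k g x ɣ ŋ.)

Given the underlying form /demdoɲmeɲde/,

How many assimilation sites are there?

3

/m/ before /d/ (alveolar) → [n]
/ɲ/ before /m/ (labial) → [m]
/ɲ/ before /d/ (alveolar) → [n]
3 segments change.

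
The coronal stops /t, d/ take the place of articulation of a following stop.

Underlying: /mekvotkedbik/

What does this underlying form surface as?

[mekvokkebbik]

/t/ before /k/ (velar) → [k]
/d/ before /b/ (labial) → [b]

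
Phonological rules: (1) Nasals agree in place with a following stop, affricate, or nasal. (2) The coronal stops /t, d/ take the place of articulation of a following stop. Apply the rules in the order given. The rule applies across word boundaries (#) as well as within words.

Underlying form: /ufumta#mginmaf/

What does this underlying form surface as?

Rule 1: /m/ before /t/ (alveolar) → [n]
Rule 1: /m/ before /g/ (velar) → [ŋ]
Rule 1: /n/ before /m/ (labial) → [m]
After rule 1: ufunta#ŋgimmaf
Rule 2: no segment meets the rule's conditions; no change.

[ufunta#ŋgimmaf]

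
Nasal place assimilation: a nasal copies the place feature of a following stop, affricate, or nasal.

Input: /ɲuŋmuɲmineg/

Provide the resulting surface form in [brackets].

[ɲummummineg]

/ŋ/ before /m/ (labial) → [m]
/ɲ/ before /m/ (labial) → [m]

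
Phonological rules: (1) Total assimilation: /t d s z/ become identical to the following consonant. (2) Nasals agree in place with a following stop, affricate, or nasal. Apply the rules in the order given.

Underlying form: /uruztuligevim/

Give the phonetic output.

[uruttuligevim]

Rule 1: /z/ before /t/ → [t] (total assimilation)
After rule 1: uruttuligevim
Rule 2: no segment meets the rule's conditions; no change.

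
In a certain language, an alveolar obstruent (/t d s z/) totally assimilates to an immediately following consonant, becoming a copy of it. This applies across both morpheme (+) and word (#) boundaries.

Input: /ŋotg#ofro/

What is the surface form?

/t/ before /g/ → [g] (total assimilation)

[ŋogg#ofro]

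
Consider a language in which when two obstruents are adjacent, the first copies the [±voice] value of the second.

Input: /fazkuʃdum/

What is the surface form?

[faskuʒdum]

/z/ before /k/ (voiceless) → [s]
/ʃ/ before /d/ (voiced) → [ʒ]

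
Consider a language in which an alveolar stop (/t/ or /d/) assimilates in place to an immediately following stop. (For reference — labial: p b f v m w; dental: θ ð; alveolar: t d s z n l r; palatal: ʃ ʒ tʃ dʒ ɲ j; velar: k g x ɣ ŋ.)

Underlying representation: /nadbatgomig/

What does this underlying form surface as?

[nabbakgomig]

/d/ before /b/ (labial) → [b]
/t/ before /g/ (velar) → [k]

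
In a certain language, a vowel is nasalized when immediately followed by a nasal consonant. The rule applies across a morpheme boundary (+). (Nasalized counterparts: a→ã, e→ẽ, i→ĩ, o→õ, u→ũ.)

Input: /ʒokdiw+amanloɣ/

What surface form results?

[ʒokdiw+ãmãnloɣ]

/a/ before nasal /m/ → [ã]
/a/ before nasal /n/ → [ã]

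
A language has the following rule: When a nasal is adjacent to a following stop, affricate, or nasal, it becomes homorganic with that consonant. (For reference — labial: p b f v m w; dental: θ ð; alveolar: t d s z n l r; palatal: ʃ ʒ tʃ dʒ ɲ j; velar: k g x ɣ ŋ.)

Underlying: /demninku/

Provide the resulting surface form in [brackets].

/m/ before /n/ (alveolar) → [n]
/n/ before /k/ (velar) → [ŋ]

[denniŋku]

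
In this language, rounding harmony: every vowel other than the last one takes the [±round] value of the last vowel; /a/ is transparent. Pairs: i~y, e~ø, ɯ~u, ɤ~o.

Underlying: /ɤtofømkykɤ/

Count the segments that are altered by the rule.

3

/o/ harmonizes with /ɤ/ ([-round]) → [ɤ]
/ø/ harmonizes with /ɤ/ ([-round]) → [e]
/y/ harmonizes with /ɤ/ ([-round]) → [i]
3 segments change.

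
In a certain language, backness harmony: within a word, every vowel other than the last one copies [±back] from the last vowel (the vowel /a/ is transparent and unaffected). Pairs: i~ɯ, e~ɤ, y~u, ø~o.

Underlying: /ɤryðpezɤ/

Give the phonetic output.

/y/ harmonizes with /ɤ/ ([+back]) → [u]
/e/ harmonizes with /ɤ/ ([+back]) → [ɤ]

[ɤruðpɤzɤ]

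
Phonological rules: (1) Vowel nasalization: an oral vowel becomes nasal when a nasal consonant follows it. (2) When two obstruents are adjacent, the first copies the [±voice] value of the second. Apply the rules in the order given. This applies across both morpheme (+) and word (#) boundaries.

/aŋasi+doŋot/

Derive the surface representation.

Rule 1: /a/ before nasal /ŋ/ → [ã]
Rule 1: /o/ before nasal /ŋ/ → [õ]
After rule 1: ãŋasi+dõŋot
Rule 2: no segment meets the rule's conditions; no change.

[ãŋasi+dõŋot]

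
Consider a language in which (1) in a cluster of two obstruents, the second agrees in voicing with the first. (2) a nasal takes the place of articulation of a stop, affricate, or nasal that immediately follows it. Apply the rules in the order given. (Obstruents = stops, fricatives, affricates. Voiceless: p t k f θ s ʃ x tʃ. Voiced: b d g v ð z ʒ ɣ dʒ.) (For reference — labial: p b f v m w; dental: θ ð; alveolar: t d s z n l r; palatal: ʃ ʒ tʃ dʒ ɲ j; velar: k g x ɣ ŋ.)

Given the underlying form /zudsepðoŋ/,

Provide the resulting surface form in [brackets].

Rule 1: /s/ after /d/ (voiced) → [z]
Rule 1: /ð/ after /p/ (voiceless) → [θ]
After rule 1: zudzepθoŋ
Rule 2: no segment meets the rule's conditions; no change.

[zudzepθoŋ]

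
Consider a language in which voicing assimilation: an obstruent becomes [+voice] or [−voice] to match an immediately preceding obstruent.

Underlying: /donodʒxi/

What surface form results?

[donodʒɣi]

/x/ after /dʒ/ (voiced) → [ɣ]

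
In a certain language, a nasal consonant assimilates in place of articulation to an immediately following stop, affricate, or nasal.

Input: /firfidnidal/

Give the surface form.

[firfidnidal]

no segment meets the rule's conditions; no change.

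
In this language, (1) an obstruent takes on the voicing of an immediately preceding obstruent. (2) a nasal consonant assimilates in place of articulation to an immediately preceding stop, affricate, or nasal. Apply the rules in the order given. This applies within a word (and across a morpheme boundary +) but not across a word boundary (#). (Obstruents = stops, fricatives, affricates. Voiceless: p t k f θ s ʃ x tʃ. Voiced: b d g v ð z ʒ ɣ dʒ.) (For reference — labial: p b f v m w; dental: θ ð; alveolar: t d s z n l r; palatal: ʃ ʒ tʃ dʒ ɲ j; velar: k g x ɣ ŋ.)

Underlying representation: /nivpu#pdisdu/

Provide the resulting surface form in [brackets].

[nivbu#ptistu]

Rule 1: /p/ after /v/ (voiced) → [b]
Rule 1: /d/ after /p/ (voiceless) → [t]
Rule 1: /d/ after /s/ (voiceless) → [t]
After rule 1: nivbu#ptistu
Rule 2: no segment meets the rule's conditions; no change.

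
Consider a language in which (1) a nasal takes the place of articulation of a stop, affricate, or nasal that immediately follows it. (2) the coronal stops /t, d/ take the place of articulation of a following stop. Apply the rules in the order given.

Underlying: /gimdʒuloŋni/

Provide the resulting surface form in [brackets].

Rule 1: /m/ before /dʒ/ (palatal) → [ɲ]
Rule 1: /ŋ/ before /n/ (alveolar) → [n]
After rule 1: giɲdʒulonni
Rule 2: no segment meets the rule's conditions; no change.

[giɲdʒulonni]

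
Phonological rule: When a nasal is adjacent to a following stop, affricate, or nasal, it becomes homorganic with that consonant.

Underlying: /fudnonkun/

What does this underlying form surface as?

/n/ before /k/ (velar) → [ŋ]

[fudnoŋkun]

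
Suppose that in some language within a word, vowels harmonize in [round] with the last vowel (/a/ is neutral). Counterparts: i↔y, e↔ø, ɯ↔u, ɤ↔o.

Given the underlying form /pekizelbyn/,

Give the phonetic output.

[pøkyzølbyn]

/e/ harmonizes with /y/ ([+round]) → [ø]
/i/ harmonizes with /y/ ([+round]) → [y]
/e/ harmonizes with /y/ ([+round]) → [ø]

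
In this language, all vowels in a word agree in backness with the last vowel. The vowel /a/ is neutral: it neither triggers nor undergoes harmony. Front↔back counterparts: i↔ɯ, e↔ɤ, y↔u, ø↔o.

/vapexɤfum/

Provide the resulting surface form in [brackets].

/e/ harmonizes with /u/ ([+back]) → [ɤ]

[vapɤxɤfum]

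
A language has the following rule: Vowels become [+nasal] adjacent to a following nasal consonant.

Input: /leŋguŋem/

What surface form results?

/e/ before nasal /ŋ/ → [ẽ]
/u/ before nasal /ŋ/ → [ũ]
/e/ before nasal /m/ → [ẽ]

[lẽŋgũŋẽm]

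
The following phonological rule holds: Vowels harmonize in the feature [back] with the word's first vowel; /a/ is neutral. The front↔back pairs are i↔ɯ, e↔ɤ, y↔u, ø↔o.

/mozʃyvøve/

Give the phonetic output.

/y/ harmonizes with /o/ ([+back]) → [u]
/ø/ harmonizes with /o/ ([+back]) → [o]
/e/ harmonizes with /o/ ([+back]) → [ɤ]

[mozʃuvovɤ]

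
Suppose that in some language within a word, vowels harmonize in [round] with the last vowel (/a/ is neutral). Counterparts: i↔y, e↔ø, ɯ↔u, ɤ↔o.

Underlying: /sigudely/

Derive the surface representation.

/i/ harmonizes with /y/ ([+round]) → [y]
/e/ harmonizes with /y/ ([+round]) → [ø]

[sygudøly]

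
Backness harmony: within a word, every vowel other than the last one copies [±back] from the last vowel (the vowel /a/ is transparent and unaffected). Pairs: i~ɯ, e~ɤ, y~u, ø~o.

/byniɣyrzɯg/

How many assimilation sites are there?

3

/y/ harmonizes with /ɯ/ ([+back]) → [u]
/i/ harmonizes with /ɯ/ ([+back]) → [ɯ]
/y/ harmonizes with /ɯ/ ([+back]) → [u]
3 segments change.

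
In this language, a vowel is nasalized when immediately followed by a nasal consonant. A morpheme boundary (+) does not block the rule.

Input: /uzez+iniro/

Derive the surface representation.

[uzez+ĩniro]

/i/ before nasal /n/ → [ĩ]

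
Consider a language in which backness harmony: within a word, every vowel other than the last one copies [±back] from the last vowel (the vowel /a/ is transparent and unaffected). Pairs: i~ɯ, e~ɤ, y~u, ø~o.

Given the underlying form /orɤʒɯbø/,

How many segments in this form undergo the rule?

3

/o/ harmonizes with /ø/ ([-back]) → [ø]
/ɤ/ harmonizes with /ø/ ([-back]) → [e]
/ɯ/ harmonizes with /ø/ ([-back]) → [i]
3 segments change.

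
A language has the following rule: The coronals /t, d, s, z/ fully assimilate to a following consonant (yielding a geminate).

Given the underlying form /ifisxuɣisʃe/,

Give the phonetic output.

/s/ before /x/ → [x] (total assimilation)
/s/ before /ʃ/ → [ʃ] (total assimilation)

[ifixxuɣiʃʃe]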